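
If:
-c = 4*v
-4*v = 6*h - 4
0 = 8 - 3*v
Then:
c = -32/3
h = -10/9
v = 8/3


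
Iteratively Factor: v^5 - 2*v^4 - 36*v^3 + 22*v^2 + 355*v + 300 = (v + 1)*(v^4 - 3*v^3 - 33*v^2 + 55*v + 300) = (v + 1)*(v + 3)*(v^3 - 6*v^2 - 15*v + 100) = (v - 5)*(v + 1)*(v + 3)*(v^2 - v - 20) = (v - 5)*(v + 1)*(v + 3)*(v + 4)*(v - 5)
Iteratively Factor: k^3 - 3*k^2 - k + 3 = (k - 1)*(k^2 - 2*k - 3) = (k - 3)*(k - 1)*(k + 1)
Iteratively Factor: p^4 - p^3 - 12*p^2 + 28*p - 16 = (p - 2)*(p^3 + p^2 - 10*p + 8) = (p - 2)*(p + 4)*(p^2 - 3*p + 2) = (p - 2)^2*(p + 4)*(p - 1)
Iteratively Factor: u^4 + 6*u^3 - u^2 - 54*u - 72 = (u - 3)*(u^3 + 9*u^2 + 26*u + 24) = (u - 3)*(u + 2)*(u^2 + 7*u + 12) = (u - 3)*(u + 2)*(u + 4)*(u + 3)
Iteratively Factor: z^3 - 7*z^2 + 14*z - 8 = (z - 4)*(z^2 - 3*z + 2) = (z - 4)*(z - 2)*(z - 1)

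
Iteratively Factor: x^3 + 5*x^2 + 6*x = (x + 2)*(x^2 + 3*x) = x*(x + 2)*(x + 3)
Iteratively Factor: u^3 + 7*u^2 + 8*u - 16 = (u - 1)*(u^2 + 8*u + 16) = (u - 1)*(u + 4)*(u + 4)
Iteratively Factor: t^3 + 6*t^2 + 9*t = (t + 3)*(t^2 + 3*t) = t*(t + 3)*(t + 3)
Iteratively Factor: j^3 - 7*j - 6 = (j - 3)*(j^2 + 3*j + 2) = (j - 3)*(j + 2)*(j + 1)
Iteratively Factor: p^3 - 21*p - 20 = (p + 1)*(p^2 - p - 20) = (p + 1)*(p + 4)*(p - 5)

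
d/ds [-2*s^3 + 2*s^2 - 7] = 2*s*(2 - 3*s)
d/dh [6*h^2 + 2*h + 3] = 12*h + 2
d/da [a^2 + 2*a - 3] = 2*a + 2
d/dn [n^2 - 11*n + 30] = 2*n - 11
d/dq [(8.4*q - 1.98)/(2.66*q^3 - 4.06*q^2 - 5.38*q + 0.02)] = (-44.688*q^3 + 49.9044*q^2 - 16.0776*q - 10.4844)/(7.0756*q^6 - 21.5992*q^5 - 12.138*q^4 + 43.792*q^3 + 28.782*q^2 - 0.2152*q + 0.0004)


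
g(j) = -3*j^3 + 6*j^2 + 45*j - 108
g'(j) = -9*j^2 + 12*j + 45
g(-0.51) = -128.99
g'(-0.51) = 36.54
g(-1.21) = -148.35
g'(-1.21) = 17.30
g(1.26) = -47.78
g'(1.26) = 45.83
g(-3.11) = -99.68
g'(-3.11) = -79.37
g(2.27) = -10.02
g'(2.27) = 25.86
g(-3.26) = -87.00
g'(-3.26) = -89.77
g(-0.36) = -123.28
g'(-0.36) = 39.51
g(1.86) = -22.85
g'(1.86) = 36.18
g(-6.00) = 486.00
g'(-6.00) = -351.00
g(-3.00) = -108.00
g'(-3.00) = -72.00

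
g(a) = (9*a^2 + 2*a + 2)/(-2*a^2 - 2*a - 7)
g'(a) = (4*a + 2)*(9*a^2 + 2*a + 2)/(-2*a^2 - 2*a - 7)^2 + (18*a + 2)/(-2*a^2 - 2*a - 7)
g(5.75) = -3.68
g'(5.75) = -0.16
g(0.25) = -0.40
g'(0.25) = -0.69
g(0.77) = -0.91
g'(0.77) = -1.15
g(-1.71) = -2.64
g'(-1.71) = 1.70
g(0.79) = -0.94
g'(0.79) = -1.16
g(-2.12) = -3.25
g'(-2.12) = 1.28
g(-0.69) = -0.75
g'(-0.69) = 1.50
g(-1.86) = -2.88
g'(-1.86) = 1.55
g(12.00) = -4.14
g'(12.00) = -0.03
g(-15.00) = -4.68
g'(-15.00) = -0.00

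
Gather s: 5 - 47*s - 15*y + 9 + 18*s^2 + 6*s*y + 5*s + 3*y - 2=18*s^2 + s*(6*y - 42) - 12*y + 12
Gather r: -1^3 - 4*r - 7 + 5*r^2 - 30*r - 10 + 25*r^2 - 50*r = 30*r^2 - 84*r - 18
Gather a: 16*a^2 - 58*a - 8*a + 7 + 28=16*a^2 - 66*a + 35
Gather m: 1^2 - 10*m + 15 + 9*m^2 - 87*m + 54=9*m^2 - 97*m + 70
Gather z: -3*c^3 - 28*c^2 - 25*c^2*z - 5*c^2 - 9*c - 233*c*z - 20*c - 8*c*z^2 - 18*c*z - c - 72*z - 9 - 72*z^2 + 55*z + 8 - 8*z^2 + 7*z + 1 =-3*c^3 - 33*c^2 - 30*c + z^2*(-8*c - 80) + z*(-25*c^2 - 251*c - 10)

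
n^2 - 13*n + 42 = (n - 7)*(n - 6)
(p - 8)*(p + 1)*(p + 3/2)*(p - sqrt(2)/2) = p^4 - 11*p^3/2 - sqrt(2)*p^3/2 - 37*p^2/2 + 11*sqrt(2)*p^2/4 - 12*p + 37*sqrt(2)*p/4 + 6*sqrt(2)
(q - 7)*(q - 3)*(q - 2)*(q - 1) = q^4 - 13*q^3 + 53*q^2 - 83*q + 42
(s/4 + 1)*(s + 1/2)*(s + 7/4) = s^3/4 + 25*s^2/16 + 79*s/32 + 7/8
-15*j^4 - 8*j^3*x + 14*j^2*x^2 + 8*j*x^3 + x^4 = (-j + x)*(j + x)*(3*j + x)*(5*j + x)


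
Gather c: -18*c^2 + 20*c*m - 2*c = -18*c^2 + c*(20*m - 2)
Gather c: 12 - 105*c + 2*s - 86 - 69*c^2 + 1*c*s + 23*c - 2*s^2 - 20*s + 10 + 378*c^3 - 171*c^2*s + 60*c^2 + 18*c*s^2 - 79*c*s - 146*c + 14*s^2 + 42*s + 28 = 378*c^3 + c^2*(-171*s - 9) + c*(18*s^2 - 78*s - 228) + 12*s^2 + 24*s - 36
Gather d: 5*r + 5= 5*r + 5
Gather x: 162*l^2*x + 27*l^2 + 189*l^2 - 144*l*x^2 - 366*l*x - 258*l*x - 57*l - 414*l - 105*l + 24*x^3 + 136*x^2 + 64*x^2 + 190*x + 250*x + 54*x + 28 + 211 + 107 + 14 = 216*l^2 - 576*l + 24*x^3 + x^2*(200 - 144*l) + x*(162*l^2 - 624*l + 494) + 360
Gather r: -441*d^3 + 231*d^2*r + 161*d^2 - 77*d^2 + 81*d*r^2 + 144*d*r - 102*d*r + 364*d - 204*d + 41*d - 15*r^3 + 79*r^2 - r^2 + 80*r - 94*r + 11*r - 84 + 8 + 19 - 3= -441*d^3 + 84*d^2 + 201*d - 15*r^3 + r^2*(81*d + 78) + r*(231*d^2 + 42*d - 3) - 60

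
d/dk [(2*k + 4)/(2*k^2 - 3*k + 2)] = 4*(-k^2 - 4*k + 4)/(4*k^4 - 12*k^3 + 17*k^2 - 12*k + 4)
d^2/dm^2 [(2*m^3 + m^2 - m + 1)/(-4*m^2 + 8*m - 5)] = 2*(-104*m^3 + 252*m^2 - 114*m - 29)/(64*m^6 - 384*m^5 + 1008*m^4 - 1472*m^3 + 1260*m^2 - 600*m + 125)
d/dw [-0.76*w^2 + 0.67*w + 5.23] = 0.67 - 1.52*w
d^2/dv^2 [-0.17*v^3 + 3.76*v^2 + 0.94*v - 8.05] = 7.52 - 1.02*v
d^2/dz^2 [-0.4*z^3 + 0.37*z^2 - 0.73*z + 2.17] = 0.74 - 2.4*z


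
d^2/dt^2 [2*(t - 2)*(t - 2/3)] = 4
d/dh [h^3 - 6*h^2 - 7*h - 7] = 3*h^2 - 12*h - 7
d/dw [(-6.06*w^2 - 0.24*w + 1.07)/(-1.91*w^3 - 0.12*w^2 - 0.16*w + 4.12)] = (-11.5746*w^4 - 0.9168*w^3 + 7.0719*w^2 - 49.6776*w - 0.8176)/(3.6481*w^6 + 0.4584*w^5 + 0.6256*w^4 - 15.7*w^3 - 0.9632*w^2 - 1.3184*w + 16.9744)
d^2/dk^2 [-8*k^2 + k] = -16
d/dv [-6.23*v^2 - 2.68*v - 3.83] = -12.46*v - 2.68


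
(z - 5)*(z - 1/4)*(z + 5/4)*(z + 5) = z^4 + z^3 - 405*z^2/16 - 25*z + 125/16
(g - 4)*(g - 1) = g^2 - 5*g + 4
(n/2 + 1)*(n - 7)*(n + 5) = n^3/2 - 39*n/2 - 35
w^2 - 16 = (w - 4)*(w + 4)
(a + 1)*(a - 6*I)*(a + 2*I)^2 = a^4 + a^3 - 2*I*a^3 + 20*a^2 - 2*I*a^2 + 20*a + 24*I*a + 24*I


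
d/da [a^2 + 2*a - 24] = 2*a + 2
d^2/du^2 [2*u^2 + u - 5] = 4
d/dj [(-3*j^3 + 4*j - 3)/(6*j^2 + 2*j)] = 3*(-3*j^4 - 2*j^3 - 4*j^2 + 6*j + 1)/(2*j^2*(9*j^2 + 6*j + 1))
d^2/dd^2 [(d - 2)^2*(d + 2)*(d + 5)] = 12*d^2 + 18*d - 28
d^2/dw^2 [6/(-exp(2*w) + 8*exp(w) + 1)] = 24*(2*(exp(w) - 4)^2*exp(w) + (exp(w) - 2)*(-exp(2*w) + 8*exp(w) + 1))*exp(w)/(-exp(2*w) + 8*exp(w) + 1)^3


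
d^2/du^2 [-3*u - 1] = 0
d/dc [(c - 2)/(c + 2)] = 4/(c + 2)^2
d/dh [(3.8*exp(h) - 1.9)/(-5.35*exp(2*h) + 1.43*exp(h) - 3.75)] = (20.33*exp(2*h) - 20.33*exp(h) - 11.533)*exp(h)/(28.6225*exp(4*h) - 15.301*exp(3*h) + 42.1699*exp(2*h) - 10.725*exp(h) + 14.0625)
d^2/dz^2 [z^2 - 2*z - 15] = 2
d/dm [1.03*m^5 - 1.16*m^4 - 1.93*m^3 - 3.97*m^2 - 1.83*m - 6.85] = 5.15*m^4 - 4.64*m^3 - 5.79*m^2 - 7.94*m - 1.83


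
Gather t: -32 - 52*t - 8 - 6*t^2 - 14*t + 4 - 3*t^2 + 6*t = -9*t^2 - 60*t - 36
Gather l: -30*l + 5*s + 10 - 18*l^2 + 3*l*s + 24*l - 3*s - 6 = -18*l^2 + l*(3*s - 6) + 2*s + 4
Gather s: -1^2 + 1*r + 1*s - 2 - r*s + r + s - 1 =2*r + s*(2 - r) - 4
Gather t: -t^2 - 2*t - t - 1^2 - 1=-t^2 - 3*t - 2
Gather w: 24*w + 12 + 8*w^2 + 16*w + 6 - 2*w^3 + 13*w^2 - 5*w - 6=-2*w^3 + 21*w^2 + 35*w + 12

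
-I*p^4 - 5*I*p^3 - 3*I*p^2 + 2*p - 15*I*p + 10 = (p + 5)*(p - 2*I)*(p + I)*(-I*p + 1)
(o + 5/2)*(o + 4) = o^2 + 13*o/2 + 10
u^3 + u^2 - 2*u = u*(u - 1)*(u + 2)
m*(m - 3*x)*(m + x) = m^3 - 2*m^2*x - 3*m*x^2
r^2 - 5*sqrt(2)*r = r*(r - 5*sqrt(2))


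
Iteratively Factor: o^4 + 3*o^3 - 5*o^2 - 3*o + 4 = (o + 4)*(o^3 - o^2 - o + 1) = (o - 1)*(o + 4)*(o^2 - 1) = (o - 1)^2*(o + 4)*(o + 1)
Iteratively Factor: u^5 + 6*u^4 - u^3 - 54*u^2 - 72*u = (u + 3)*(u^4 + 3*u^3 - 10*u^2 - 24*u) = (u + 2)*(u + 3)*(u^3 + u^2 - 12*u) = (u - 3)*(u + 2)*(u + 3)*(u^2 + 4*u) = (u - 3)*(u + 2)*(u + 3)*(u + 4)*(u)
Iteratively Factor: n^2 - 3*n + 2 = (n - 2)*(n - 1)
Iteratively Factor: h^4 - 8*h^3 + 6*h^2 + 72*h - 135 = (h - 3)*(h^3 - 5*h^2 - 9*h + 45) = (h - 3)^2*(h^2 - 2*h - 15) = (h - 5)*(h - 3)^2*(h + 3)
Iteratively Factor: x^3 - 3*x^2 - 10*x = (x - 5)*(x^2 + 2*x) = (x - 5)*(x + 2)*(x)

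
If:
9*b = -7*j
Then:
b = -7*j/9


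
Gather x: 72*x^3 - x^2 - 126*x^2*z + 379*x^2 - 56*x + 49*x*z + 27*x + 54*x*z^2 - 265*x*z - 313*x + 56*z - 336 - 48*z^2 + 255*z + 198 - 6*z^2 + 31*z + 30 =72*x^3 + x^2*(378 - 126*z) + x*(54*z^2 - 216*z - 342) - 54*z^2 + 342*z - 108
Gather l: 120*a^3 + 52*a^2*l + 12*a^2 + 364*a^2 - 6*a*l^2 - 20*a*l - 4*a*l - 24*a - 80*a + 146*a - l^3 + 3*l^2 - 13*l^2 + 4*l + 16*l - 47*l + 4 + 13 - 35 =120*a^3 + 376*a^2 + 42*a - l^3 + l^2*(-6*a - 10) + l*(52*a^2 - 24*a - 27) - 18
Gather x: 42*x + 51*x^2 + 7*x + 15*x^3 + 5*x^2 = 15*x^3 + 56*x^2 + 49*x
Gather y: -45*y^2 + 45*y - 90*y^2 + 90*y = -135*y^2 + 135*y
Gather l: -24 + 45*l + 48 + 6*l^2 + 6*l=6*l^2 + 51*l + 24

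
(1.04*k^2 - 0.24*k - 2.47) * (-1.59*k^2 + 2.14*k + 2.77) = -1.6536*k^4 + 2.6072*k^3 + 6.2945*k^2 - 5.9506*k - 6.8419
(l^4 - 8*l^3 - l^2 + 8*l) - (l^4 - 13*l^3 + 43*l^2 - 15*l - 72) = 5*l^3 - 44*l^2 + 23*l + 72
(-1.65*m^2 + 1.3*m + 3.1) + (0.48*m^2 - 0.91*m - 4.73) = -1.17*m^2 + 0.39*m - 1.63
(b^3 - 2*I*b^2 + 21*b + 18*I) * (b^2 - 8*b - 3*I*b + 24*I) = b^5 - 8*b^4 - 5*I*b^4 + 15*b^3 + 40*I*b^3 - 120*b^2 - 45*I*b^2 + 54*b + 360*I*b - 432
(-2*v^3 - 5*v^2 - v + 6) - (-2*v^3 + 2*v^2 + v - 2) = -7*v^2 - 2*v + 8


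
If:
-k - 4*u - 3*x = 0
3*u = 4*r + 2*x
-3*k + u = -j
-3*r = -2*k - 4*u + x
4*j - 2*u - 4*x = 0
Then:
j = 0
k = 0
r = 0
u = 0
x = 0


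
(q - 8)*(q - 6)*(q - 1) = q^3 - 15*q^2 + 62*q - 48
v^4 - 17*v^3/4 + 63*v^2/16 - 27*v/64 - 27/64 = (v - 3)*(v - 3/4)^2*(v + 1/4)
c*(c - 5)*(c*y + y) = c^3*y - 4*c^2*y - 5*c*y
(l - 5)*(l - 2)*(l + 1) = l^3 - 6*l^2 + 3*l + 10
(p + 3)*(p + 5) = p^2 + 8*p + 15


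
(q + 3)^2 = q^2 + 6*q + 9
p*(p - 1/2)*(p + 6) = p^3 + 11*p^2/2 - 3*p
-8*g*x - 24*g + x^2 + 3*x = (-8*g + x)*(x + 3)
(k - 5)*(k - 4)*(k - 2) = k^3 - 11*k^2 + 38*k - 40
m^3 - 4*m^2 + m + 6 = (m - 3)*(m - 2)*(m + 1)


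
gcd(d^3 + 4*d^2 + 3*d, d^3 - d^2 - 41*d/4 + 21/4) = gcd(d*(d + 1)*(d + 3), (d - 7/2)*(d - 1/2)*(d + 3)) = d + 3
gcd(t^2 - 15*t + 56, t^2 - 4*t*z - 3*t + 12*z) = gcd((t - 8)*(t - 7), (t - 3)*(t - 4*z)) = 1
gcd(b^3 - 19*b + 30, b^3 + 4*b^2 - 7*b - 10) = b^2 + 3*b - 10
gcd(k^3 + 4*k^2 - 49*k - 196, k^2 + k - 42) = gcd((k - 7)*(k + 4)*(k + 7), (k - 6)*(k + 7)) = k + 7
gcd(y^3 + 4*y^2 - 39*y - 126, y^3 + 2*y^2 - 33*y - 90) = y^2 - 3*y - 18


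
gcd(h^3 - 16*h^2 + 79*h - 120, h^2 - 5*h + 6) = h - 3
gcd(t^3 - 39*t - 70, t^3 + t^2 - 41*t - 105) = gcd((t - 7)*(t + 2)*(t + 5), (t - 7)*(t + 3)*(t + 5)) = t^2 - 2*t - 35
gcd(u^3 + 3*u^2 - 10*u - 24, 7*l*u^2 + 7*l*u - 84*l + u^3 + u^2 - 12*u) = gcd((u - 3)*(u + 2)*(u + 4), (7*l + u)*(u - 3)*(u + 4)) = u^2 + u - 12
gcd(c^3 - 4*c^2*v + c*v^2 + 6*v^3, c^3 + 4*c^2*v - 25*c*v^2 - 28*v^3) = c + v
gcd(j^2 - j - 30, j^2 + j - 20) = j + 5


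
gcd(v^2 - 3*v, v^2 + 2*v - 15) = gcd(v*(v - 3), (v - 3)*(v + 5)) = v - 3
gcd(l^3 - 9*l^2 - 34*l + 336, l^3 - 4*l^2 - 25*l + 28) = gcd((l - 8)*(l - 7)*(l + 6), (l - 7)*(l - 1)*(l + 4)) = l - 7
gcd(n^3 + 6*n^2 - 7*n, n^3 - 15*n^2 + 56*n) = n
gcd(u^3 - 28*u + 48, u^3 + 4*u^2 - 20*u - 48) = u^2 + 2*u - 24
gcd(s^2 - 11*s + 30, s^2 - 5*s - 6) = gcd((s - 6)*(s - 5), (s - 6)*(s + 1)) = s - 6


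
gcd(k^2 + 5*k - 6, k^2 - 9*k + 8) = k - 1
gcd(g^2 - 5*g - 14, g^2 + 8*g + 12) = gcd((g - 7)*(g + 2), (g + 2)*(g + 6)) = g + 2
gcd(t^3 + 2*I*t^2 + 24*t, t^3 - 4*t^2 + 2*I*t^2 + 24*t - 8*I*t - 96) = t^2 + 2*I*t + 24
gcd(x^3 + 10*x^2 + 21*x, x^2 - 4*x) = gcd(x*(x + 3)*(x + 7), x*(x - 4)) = x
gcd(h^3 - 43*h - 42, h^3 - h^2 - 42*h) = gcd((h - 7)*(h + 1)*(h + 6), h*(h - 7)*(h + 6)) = h^2 - h - 42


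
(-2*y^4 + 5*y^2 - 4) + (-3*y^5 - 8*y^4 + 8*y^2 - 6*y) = -3*y^5 - 10*y^4 + 13*y^2 - 6*y - 4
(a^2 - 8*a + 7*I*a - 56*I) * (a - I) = a^3 - 8*a^2 + 6*I*a^2 + 7*a - 48*I*a - 56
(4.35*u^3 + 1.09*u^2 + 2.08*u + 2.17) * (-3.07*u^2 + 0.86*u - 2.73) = -13.3545*u^5 + 0.394699999999999*u^4 - 17.3237*u^3 - 7.8488*u^2 - 3.8122*u - 5.9241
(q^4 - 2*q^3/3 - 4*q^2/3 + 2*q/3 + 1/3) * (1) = q^4 - 2*q^3/3 - 4*q^2/3 + 2*q/3 + 1/3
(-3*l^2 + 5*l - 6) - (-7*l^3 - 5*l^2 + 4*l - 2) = 7*l^3 + 2*l^2 + l - 4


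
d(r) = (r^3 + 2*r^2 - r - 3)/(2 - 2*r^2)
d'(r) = 4*r*(r^3 + 2*r^2 - r - 3)/(2 - 2*r^2)^2 + (3*r^2 + 4*r - 1)/(2 - 2*r^2)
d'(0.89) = -21.09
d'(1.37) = -2.28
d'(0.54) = -1.58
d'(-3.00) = -0.45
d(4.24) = -3.09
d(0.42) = -1.82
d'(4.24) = -0.51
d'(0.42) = -1.12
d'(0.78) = -5.59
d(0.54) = -1.98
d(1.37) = -1.11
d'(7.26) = -0.50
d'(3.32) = -0.53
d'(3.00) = -0.55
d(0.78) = -2.67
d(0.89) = -3.85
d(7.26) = -4.62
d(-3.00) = 0.56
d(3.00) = -2.44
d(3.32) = -2.61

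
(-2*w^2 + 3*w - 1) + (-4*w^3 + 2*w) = -4*w^3 - 2*w^2 + 5*w - 1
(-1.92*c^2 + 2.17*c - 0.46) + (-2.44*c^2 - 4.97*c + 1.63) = -4.36*c^2 - 2.8*c + 1.17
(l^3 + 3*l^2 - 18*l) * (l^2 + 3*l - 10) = l^5 + 6*l^4 - 19*l^3 - 84*l^2 + 180*l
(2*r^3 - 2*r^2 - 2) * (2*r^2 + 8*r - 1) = 4*r^5 + 12*r^4 - 18*r^3 - 2*r^2 - 16*r + 2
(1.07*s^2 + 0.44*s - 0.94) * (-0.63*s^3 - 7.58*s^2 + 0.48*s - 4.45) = -0.6741*s^5 - 8.3878*s^4 - 2.2294*s^3 + 2.5749*s^2 - 2.4092*s + 4.183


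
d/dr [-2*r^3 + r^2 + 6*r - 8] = -6*r^2 + 2*r + 6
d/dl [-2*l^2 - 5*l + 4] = -4*l - 5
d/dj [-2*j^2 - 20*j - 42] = -4*j - 20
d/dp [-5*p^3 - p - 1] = -15*p^2 - 1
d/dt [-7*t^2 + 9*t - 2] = 9 - 14*t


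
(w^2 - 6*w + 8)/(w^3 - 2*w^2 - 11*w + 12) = (w - 2)/(w^2 + 2*w - 3)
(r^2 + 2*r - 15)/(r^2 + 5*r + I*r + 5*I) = (r - 3)/(r + I)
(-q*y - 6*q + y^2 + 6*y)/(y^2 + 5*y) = (-q*y - 6*q + y^2 + 6*y)/(y*(y + 5))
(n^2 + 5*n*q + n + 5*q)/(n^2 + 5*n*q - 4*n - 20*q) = (n + 1)/(n - 4)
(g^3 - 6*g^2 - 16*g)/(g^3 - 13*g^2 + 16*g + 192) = g*(g + 2)/(g^2 - 5*g - 24)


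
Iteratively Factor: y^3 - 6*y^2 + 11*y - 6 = (y - 1)*(y^2 - 5*y + 6) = (y - 2)*(y - 1)*(y - 3)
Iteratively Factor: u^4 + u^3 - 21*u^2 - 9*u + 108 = (u - 3)*(u^3 + 4*u^2 - 9*u - 36) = (u - 3)*(u + 4)*(u^2 - 9) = (u - 3)*(u + 3)*(u + 4)*(u - 3)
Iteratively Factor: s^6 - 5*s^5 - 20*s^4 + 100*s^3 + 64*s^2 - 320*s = (s - 2)*(s^5 - 3*s^4 - 26*s^3 + 48*s^2 + 160*s) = (s - 5)*(s - 2)*(s^4 + 2*s^3 - 16*s^2 - 32*s) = (s - 5)*(s - 2)*(s + 2)*(s^3 - 16*s) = (s - 5)*(s - 4)*(s - 2)*(s + 2)*(s^2 + 4*s) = s*(s - 5)*(s - 4)*(s - 2)*(s + 2)*(s + 4)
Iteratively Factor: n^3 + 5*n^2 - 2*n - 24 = (n - 2)*(n^2 + 7*n + 12) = (n - 2)*(n + 4)*(n + 3)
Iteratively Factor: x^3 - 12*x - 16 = (x + 2)*(x^2 - 2*x - 8) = (x + 2)^2*(x - 4)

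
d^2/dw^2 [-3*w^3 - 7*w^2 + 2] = -18*w - 14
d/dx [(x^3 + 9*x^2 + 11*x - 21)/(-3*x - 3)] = 2*(-x^3 - 6*x^2 - 9*x - 16)/(3*(x^2 + 2*x + 1))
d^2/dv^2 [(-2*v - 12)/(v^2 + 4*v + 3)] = 4*(-4*(v + 2)^2*(v + 6) + (3*v + 10)*(v^2 + 4*v + 3))/(v^2 + 4*v + 3)^3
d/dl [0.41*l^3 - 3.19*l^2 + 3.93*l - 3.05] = 1.23*l^2 - 6.38*l + 3.93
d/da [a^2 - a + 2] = 2*a - 1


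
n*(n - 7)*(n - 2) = n^3 - 9*n^2 + 14*n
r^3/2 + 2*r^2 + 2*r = r*(r/2 + 1)*(r + 2)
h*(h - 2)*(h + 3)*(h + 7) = h^4 + 8*h^3 + h^2 - 42*h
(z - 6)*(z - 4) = z^2 - 10*z + 24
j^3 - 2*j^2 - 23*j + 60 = (j - 4)*(j - 3)*(j + 5)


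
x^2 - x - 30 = (x - 6)*(x + 5)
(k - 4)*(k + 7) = k^2 + 3*k - 28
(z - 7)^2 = z^2 - 14*z + 49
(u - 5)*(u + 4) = u^2 - u - 20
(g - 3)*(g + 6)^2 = g^3 + 9*g^2 - 108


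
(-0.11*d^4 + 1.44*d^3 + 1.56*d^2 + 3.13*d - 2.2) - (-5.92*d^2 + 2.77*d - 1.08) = -0.11*d^4 + 1.44*d^3 + 7.48*d^2 + 0.36*d - 1.12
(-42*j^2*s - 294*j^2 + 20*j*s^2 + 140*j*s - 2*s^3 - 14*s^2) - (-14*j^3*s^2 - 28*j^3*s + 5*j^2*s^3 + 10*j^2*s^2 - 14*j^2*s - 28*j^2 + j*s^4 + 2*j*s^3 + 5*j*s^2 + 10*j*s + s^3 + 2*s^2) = 14*j^3*s^2 + 28*j^3*s - 5*j^2*s^3 - 10*j^2*s^2 - 28*j^2*s - 266*j^2 - j*s^4 - 2*j*s^3 + 15*j*s^2 + 130*j*s - 3*s^3 - 16*s^2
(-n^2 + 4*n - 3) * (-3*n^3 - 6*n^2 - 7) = 3*n^5 - 6*n^4 - 15*n^3 + 25*n^2 - 28*n + 21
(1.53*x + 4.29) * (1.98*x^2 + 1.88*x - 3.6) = 3.0294*x^3 + 11.3706*x^2 + 2.5572*x - 15.444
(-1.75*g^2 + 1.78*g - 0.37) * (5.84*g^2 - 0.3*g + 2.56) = -10.22*g^4 + 10.9202*g^3 - 7.1748*g^2 + 4.6678*g - 0.9472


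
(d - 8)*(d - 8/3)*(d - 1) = d^3 - 35*d^2/3 + 32*d - 64/3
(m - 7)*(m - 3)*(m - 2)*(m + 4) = m^4 - 8*m^3 - 7*m^2 + 122*m - 168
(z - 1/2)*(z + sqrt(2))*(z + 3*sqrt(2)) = z^3 - z^2/2 + 4*sqrt(2)*z^2 - 2*sqrt(2)*z + 6*z - 3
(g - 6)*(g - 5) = g^2 - 11*g + 30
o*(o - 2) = o^2 - 2*o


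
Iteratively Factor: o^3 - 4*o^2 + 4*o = (o)*(o^2 - 4*o + 4) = o*(o - 2)*(o - 2)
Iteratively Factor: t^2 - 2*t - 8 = (t - 4)*(t + 2)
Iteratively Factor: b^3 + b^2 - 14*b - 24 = (b + 3)*(b^2 - 2*b - 8) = (b - 4)*(b + 3)*(b + 2)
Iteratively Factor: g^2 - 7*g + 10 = (g - 2)*(g - 5)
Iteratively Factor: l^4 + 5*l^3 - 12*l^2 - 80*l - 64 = (l + 4)*(l^3 + l^2 - 16*l - 16) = (l + 1)*(l + 4)*(l^2 - 16) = (l + 1)*(l + 4)^2*(l - 4)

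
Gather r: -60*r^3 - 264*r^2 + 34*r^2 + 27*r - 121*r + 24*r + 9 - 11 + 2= -60*r^3 - 230*r^2 - 70*r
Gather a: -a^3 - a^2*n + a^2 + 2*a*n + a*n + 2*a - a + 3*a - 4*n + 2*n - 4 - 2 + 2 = -a^3 + a^2*(1 - n) + a*(3*n + 4) - 2*n - 4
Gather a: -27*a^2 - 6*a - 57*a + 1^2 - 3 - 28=-27*a^2 - 63*a - 30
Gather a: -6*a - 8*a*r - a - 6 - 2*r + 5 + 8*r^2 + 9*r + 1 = a*(-8*r - 7) + 8*r^2 + 7*r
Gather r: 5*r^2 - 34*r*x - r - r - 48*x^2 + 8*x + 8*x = 5*r^2 + r*(-34*x - 2) - 48*x^2 + 16*x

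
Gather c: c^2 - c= c^2 - c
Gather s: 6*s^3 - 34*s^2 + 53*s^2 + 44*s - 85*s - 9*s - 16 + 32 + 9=6*s^3 + 19*s^2 - 50*s + 25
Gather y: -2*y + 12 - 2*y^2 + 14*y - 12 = -2*y^2 + 12*y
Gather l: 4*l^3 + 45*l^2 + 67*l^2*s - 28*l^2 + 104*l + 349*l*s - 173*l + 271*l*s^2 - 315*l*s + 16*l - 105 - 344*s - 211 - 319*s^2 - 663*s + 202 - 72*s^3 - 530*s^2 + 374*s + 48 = 4*l^3 + l^2*(67*s + 17) + l*(271*s^2 + 34*s - 53) - 72*s^3 - 849*s^2 - 633*s - 66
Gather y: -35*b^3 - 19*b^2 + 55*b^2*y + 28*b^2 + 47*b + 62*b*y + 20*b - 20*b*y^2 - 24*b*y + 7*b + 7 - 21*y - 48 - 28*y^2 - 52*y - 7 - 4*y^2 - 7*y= -35*b^3 + 9*b^2 + 74*b + y^2*(-20*b - 32) + y*(55*b^2 + 38*b - 80) - 48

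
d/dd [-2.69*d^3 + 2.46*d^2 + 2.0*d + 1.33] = -8.07*d^2 + 4.92*d + 2.0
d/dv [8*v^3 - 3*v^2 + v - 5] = 24*v^2 - 6*v + 1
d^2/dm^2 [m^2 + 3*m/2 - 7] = 2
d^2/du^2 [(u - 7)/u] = -14/u^3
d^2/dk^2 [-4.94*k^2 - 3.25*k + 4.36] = -9.88000000000000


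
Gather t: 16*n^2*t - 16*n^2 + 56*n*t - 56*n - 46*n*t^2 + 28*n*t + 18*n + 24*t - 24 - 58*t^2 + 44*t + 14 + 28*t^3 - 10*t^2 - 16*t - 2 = -16*n^2 - 38*n + 28*t^3 + t^2*(-46*n - 68) + t*(16*n^2 + 84*n + 52) - 12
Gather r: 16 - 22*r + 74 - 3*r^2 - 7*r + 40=-3*r^2 - 29*r + 130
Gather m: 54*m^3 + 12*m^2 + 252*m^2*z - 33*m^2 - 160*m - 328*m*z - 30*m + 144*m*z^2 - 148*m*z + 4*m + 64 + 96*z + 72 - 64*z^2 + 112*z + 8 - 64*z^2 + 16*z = 54*m^3 + m^2*(252*z - 21) + m*(144*z^2 - 476*z - 186) - 128*z^2 + 224*z + 144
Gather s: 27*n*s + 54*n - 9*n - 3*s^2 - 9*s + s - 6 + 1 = 45*n - 3*s^2 + s*(27*n - 8) - 5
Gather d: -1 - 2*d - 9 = -2*d - 10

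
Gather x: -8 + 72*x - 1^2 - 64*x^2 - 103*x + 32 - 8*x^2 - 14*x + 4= -72*x^2 - 45*x + 27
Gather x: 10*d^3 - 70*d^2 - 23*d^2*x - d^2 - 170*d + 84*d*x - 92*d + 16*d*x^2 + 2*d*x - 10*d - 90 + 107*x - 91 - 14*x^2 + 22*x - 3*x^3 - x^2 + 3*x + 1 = 10*d^3 - 71*d^2 - 272*d - 3*x^3 + x^2*(16*d - 15) + x*(-23*d^2 + 86*d + 132) - 180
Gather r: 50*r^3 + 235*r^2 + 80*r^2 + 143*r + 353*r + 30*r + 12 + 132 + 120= 50*r^3 + 315*r^2 + 526*r + 264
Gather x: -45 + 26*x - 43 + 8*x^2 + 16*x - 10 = 8*x^2 + 42*x - 98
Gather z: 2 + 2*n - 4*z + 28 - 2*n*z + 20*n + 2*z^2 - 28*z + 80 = 22*n + 2*z^2 + z*(-2*n - 32) + 110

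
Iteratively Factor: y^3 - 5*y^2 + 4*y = (y - 1)*(y^2 - 4*y) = (y - 4)*(y - 1)*(y)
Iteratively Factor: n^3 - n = (n + 1)*(n^2 - n) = n*(n + 1)*(n - 1)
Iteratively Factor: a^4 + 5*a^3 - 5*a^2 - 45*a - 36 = (a - 3)*(a^3 + 8*a^2 + 19*a + 12) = (a - 3)*(a + 3)*(a^2 + 5*a + 4) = (a - 3)*(a + 3)*(a + 4)*(a + 1)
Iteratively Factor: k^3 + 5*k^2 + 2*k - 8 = (k + 4)*(k^2 + k - 2) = (k - 1)*(k + 4)*(k + 2)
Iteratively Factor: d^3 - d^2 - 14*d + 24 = (d - 2)*(d^2 + d - 12) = (d - 2)*(d + 4)*(d - 3)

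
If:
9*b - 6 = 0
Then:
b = 2/3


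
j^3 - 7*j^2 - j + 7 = (j - 7)*(j - 1)*(j + 1)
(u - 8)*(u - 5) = u^2 - 13*u + 40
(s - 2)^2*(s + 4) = s^3 - 12*s + 16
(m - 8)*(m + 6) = m^2 - 2*m - 48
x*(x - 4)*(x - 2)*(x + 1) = x^4 - 5*x^3 + 2*x^2 + 8*x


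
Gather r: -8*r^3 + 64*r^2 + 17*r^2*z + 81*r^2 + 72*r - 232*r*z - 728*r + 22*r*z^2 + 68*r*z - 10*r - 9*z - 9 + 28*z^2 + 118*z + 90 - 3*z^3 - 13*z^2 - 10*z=-8*r^3 + r^2*(17*z + 145) + r*(22*z^2 - 164*z - 666) - 3*z^3 + 15*z^2 + 99*z + 81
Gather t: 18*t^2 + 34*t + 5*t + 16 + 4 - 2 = 18*t^2 + 39*t + 18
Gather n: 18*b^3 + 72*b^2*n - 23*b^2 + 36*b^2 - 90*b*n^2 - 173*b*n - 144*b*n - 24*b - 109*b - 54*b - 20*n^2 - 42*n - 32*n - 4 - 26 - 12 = 18*b^3 + 13*b^2 - 187*b + n^2*(-90*b - 20) + n*(72*b^2 - 317*b - 74) - 42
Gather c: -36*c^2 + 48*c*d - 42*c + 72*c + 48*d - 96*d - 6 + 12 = -36*c^2 + c*(48*d + 30) - 48*d + 6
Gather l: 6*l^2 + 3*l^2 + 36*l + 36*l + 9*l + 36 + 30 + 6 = 9*l^2 + 81*l + 72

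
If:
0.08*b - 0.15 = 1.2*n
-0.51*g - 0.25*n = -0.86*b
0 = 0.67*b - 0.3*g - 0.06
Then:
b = 0.45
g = 0.81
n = -0.09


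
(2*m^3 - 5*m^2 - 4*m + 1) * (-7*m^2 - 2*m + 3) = -14*m^5 + 31*m^4 + 44*m^3 - 14*m^2 - 14*m + 3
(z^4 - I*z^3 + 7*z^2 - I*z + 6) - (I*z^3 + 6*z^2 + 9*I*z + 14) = z^4 - 2*I*z^3 + z^2 - 10*I*z - 8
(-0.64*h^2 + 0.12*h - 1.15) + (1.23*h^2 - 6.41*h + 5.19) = 0.59*h^2 - 6.29*h + 4.04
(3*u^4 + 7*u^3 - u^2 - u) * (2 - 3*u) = -9*u^5 - 15*u^4 + 17*u^3 + u^2 - 2*u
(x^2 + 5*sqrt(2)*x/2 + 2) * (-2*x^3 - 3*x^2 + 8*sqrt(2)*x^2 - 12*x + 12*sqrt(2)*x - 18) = -2*x^5 - 3*x^4 + 3*sqrt(2)*x^4 + 9*sqrt(2)*x^3/2 + 24*x^3 - 14*sqrt(2)*x^2 + 36*x^2 - 21*sqrt(2)*x - 24*x - 36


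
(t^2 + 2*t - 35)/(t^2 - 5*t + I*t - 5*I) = (t + 7)/(t + I)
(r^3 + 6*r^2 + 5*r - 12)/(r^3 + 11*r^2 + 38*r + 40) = (r^2 + 2*r - 3)/(r^2 + 7*r + 10)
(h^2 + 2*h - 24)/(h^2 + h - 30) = (h - 4)/(h - 5)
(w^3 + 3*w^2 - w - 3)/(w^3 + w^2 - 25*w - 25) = (w^2 + 2*w - 3)/(w^2 - 25)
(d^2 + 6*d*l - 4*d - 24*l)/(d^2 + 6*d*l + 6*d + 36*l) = (d - 4)/(d + 6)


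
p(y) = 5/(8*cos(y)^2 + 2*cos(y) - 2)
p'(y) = 5*(16*sin(y)*cos(y) + 2*sin(y))/(8*cos(y)^2 + 2*cos(y) - 2)^2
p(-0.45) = 0.80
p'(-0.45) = -0.90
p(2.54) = 2.80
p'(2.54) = -9.90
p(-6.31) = 0.63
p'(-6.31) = -0.04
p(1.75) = -2.38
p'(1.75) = -0.95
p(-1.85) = -2.57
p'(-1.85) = 3.07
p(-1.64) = -2.38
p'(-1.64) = -1.01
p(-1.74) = -2.37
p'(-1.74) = 0.77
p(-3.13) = 1.25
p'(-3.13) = 0.05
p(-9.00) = 1.77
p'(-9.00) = 3.26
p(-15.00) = 4.56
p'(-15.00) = 27.41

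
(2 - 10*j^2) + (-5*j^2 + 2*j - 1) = -15*j^2 + 2*j + 1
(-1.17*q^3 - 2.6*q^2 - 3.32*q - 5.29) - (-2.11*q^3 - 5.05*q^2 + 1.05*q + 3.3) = 0.94*q^3 + 2.45*q^2 - 4.37*q - 8.59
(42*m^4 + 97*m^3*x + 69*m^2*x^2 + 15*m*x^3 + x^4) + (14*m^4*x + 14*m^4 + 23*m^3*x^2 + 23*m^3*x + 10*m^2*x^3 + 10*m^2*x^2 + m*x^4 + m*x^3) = 14*m^4*x + 56*m^4 + 23*m^3*x^2 + 120*m^3*x + 10*m^2*x^3 + 79*m^2*x^2 + m*x^4 + 16*m*x^3 + x^4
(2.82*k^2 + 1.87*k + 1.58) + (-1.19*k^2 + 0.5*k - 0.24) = 1.63*k^2 + 2.37*k + 1.34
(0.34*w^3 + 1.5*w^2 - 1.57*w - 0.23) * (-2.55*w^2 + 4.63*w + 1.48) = -0.867*w^5 - 2.2508*w^4 + 11.4517*w^3 - 4.4626*w^2 - 3.3885*w - 0.3404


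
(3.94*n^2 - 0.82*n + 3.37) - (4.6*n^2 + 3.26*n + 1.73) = -0.66*n^2 - 4.08*n + 1.64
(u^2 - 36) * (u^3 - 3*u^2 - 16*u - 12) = u^5 - 3*u^4 - 52*u^3 + 96*u^2 + 576*u + 432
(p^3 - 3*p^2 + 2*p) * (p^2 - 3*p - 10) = p^5 - 6*p^4 + p^3 + 24*p^2 - 20*p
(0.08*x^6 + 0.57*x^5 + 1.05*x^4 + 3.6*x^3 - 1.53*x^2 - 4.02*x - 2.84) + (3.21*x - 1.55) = 0.08*x^6 + 0.57*x^5 + 1.05*x^4 + 3.6*x^3 - 1.53*x^2 - 0.81*x - 4.39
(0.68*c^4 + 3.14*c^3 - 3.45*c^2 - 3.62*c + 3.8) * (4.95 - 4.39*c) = -2.9852*c^5 - 10.4186*c^4 + 30.6885*c^3 - 1.1857*c^2 - 34.601*c + 18.81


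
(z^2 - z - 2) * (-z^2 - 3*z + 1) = -z^4 - 2*z^3 + 6*z^2 + 5*z - 2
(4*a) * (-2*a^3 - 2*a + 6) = -8*a^4 - 8*a^2 + 24*a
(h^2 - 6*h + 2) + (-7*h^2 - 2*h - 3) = -6*h^2 - 8*h - 1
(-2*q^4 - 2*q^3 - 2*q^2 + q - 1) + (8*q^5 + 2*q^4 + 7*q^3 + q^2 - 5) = 8*q^5 + 5*q^3 - q^2 + q - 6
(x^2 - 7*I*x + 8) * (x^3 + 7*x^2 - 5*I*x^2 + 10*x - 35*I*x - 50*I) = x^5 + 7*x^4 - 12*I*x^4 - 17*x^3 - 84*I*x^3 - 189*x^2 - 160*I*x^2 - 270*x - 280*I*x - 400*I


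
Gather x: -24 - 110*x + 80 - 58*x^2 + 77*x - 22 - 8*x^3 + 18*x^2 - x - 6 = -8*x^3 - 40*x^2 - 34*x + 28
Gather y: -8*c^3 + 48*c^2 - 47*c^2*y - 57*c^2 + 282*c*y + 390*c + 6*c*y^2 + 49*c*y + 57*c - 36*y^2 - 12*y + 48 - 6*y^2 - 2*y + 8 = -8*c^3 - 9*c^2 + 447*c + y^2*(6*c - 42) + y*(-47*c^2 + 331*c - 14) + 56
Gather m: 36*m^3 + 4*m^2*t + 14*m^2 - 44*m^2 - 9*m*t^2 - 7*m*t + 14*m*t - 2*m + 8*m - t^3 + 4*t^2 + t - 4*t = 36*m^3 + m^2*(4*t - 30) + m*(-9*t^2 + 7*t + 6) - t^3 + 4*t^2 - 3*t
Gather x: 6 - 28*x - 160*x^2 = -160*x^2 - 28*x + 6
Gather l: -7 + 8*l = 8*l - 7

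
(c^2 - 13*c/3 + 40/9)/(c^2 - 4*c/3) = (9*c^2 - 39*c + 40)/(3*c*(3*c - 4))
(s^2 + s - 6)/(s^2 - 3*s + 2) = (s + 3)/(s - 1)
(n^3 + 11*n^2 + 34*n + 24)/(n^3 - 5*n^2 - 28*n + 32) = (n^2 + 7*n + 6)/(n^2 - 9*n + 8)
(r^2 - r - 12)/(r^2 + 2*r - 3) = (r - 4)/(r - 1)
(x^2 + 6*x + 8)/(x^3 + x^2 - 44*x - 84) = (x + 4)/(x^2 - x - 42)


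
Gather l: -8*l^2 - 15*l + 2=-8*l^2 - 15*l + 2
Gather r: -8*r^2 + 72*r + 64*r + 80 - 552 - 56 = -8*r^2 + 136*r - 528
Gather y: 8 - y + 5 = 13 - y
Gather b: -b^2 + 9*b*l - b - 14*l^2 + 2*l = -b^2 + b*(9*l - 1) - 14*l^2 + 2*l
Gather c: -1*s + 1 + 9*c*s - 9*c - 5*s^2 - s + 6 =c*(9*s - 9) - 5*s^2 - 2*s + 7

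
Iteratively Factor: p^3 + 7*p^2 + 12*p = (p)*(p^2 + 7*p + 12) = p*(p + 3)*(p + 4)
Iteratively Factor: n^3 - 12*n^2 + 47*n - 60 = (n - 5)*(n^2 - 7*n + 12) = (n - 5)*(n - 4)*(n - 3)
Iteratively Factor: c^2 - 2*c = (c)*(c - 2)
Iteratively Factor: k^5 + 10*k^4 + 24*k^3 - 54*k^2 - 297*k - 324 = (k + 3)*(k^4 + 7*k^3 + 3*k^2 - 63*k - 108) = (k + 3)*(k + 4)*(k^3 + 3*k^2 - 9*k - 27) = (k + 3)^2*(k + 4)*(k^2 - 9) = (k + 3)^3*(k + 4)*(k - 3)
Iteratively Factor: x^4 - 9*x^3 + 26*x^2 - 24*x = (x)*(x^3 - 9*x^2 + 26*x - 24) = x*(x - 2)*(x^2 - 7*x + 12) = x*(x - 4)*(x - 2)*(x - 3)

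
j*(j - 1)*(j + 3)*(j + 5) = j^4 + 7*j^3 + 7*j^2 - 15*j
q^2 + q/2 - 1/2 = (q - 1/2)*(q + 1)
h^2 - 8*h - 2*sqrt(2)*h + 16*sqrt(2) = (h - 8)*(h - 2*sqrt(2))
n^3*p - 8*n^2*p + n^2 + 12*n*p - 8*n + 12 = (n - 6)*(n - 2)*(n*p + 1)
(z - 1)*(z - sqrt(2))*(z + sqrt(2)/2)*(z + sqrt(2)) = z^4 - z^3 + sqrt(2)*z^3/2 - 2*z^2 - sqrt(2)*z^2/2 - sqrt(2)*z + 2*z + sqrt(2)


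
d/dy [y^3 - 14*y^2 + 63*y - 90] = 3*y^2 - 28*y + 63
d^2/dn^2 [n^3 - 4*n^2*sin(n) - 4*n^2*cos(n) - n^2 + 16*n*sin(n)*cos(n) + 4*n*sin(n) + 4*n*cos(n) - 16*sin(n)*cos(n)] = 4*sqrt(2)*n^2*sin(n + pi/4) + 12*n*sin(n) - 32*n*sin(2*n) - 20*n*cos(n) + 6*n - 16*sin(n) + 32*sqrt(2)*sin(2*n + pi/4) - 2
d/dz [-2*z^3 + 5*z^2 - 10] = 2*z*(5 - 3*z)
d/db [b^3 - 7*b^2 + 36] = b*(3*b - 14)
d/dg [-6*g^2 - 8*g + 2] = -12*g - 8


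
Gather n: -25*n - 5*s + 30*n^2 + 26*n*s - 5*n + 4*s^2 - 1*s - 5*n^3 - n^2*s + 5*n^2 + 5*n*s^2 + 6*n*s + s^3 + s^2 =-5*n^3 + n^2*(35 - s) + n*(5*s^2 + 32*s - 30) + s^3 + 5*s^2 - 6*s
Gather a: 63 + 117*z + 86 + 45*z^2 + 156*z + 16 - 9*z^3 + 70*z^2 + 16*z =-9*z^3 + 115*z^2 + 289*z + 165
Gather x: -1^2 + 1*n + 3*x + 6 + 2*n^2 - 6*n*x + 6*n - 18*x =2*n^2 + 7*n + x*(-6*n - 15) + 5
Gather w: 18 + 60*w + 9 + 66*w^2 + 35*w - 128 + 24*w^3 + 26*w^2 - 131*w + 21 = 24*w^3 + 92*w^2 - 36*w - 80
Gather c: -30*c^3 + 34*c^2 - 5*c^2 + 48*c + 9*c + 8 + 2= -30*c^3 + 29*c^2 + 57*c + 10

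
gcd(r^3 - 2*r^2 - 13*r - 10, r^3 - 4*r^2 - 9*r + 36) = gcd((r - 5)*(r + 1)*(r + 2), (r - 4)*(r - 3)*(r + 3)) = 1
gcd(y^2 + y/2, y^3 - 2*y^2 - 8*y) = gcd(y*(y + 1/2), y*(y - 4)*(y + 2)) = y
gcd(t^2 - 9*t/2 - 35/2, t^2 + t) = 1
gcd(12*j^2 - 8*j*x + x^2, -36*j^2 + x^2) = -6*j + x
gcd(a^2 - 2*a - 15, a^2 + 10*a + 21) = a + 3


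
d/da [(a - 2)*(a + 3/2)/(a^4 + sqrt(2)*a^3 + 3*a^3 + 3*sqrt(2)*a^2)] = (-2*a^4 - 3*a^3/2 - sqrt(2)*a^3 + sqrt(2)*a^2 + 15*a^2 + 21*sqrt(2)*a/2 + 27*a + 18*sqrt(2))/(a^3*(a^4 + 2*sqrt(2)*a^3 + 6*a^3 + 11*a^2 + 12*sqrt(2)*a^2 + 12*a + 18*sqrt(2)*a + 18))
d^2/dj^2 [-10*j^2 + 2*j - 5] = -20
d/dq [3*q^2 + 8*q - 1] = 6*q + 8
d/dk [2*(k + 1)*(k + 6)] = 4*k + 14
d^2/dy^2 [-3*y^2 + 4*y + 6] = -6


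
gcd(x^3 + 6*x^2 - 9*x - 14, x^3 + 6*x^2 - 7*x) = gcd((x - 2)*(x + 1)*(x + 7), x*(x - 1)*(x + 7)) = x + 7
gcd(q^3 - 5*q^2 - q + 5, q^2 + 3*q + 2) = q + 1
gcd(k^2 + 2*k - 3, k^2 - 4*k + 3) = k - 1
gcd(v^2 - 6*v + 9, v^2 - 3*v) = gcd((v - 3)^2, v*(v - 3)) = v - 3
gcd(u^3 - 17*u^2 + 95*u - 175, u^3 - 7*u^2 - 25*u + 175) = u^2 - 12*u + 35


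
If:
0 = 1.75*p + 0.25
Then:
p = -0.14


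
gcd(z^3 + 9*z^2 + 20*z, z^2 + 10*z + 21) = 1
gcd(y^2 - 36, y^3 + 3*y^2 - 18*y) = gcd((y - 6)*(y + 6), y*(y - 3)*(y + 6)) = y + 6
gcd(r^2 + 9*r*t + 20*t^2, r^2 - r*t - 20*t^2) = r + 4*t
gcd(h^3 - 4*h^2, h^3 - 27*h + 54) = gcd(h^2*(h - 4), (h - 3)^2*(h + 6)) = 1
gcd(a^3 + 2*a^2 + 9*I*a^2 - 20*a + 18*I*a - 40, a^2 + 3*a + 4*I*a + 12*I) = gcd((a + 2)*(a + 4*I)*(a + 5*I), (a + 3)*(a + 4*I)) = a + 4*I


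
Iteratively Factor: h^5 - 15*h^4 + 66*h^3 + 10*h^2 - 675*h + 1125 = (h - 3)*(h^4 - 12*h^3 + 30*h^2 + 100*h - 375) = (h - 5)*(h - 3)*(h^3 - 7*h^2 - 5*h + 75) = (h - 5)^2*(h - 3)*(h^2 - 2*h - 15) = (h - 5)^3*(h - 3)*(h + 3)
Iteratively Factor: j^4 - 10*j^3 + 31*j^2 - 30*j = (j)*(j^3 - 10*j^2 + 31*j - 30) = j*(j - 2)*(j^2 - 8*j + 15) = j*(j - 3)*(j - 2)*(j - 5)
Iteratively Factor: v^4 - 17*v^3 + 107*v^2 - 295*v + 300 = (v - 4)*(v^3 - 13*v^2 + 55*v - 75) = (v - 4)*(v - 3)*(v^2 - 10*v + 25) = (v - 5)*(v - 4)*(v - 3)*(v - 5)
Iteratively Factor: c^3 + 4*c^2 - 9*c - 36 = (c + 4)*(c^2 - 9) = (c - 3)*(c + 4)*(c + 3)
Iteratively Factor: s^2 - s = (s - 1)*(s)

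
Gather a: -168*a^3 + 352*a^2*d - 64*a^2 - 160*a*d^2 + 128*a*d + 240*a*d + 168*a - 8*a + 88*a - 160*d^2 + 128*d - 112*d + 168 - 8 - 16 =-168*a^3 + a^2*(352*d - 64) + a*(-160*d^2 + 368*d + 248) - 160*d^2 + 16*d + 144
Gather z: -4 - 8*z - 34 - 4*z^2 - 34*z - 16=-4*z^2 - 42*z - 54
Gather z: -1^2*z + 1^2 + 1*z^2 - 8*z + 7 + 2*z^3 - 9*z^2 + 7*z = 2*z^3 - 8*z^2 - 2*z + 8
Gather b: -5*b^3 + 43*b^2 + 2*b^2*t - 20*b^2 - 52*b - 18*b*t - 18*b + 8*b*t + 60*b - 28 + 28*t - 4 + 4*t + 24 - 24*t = -5*b^3 + b^2*(2*t + 23) + b*(-10*t - 10) + 8*t - 8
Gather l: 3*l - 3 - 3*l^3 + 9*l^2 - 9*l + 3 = -3*l^3 + 9*l^2 - 6*l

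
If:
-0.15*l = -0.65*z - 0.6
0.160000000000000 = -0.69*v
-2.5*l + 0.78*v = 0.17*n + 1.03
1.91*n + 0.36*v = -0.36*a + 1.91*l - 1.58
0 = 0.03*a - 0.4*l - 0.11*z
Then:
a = -10.98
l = -0.54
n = 0.75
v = -0.23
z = -1.05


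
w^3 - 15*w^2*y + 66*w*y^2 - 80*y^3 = (w - 8*y)*(w - 5*y)*(w - 2*y)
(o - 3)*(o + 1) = o^2 - 2*o - 3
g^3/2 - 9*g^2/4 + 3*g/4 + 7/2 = (g/2 + 1/2)*(g - 7/2)*(g - 2)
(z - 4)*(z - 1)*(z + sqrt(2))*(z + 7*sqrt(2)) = z^4 - 5*z^3 + 8*sqrt(2)*z^3 - 40*sqrt(2)*z^2 + 18*z^2 - 70*z + 32*sqrt(2)*z + 56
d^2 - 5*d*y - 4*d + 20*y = (d - 4)*(d - 5*y)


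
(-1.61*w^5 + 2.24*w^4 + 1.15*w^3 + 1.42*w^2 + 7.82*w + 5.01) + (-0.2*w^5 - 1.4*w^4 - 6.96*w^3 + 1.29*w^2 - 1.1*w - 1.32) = -1.81*w^5 + 0.84*w^4 - 5.81*w^3 + 2.71*w^2 + 6.72*w + 3.69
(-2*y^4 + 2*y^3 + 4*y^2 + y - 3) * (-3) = 6*y^4 - 6*y^3 - 12*y^2 - 3*y + 9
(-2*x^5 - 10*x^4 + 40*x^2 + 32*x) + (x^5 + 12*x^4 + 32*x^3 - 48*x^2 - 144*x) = -x^5 + 2*x^4 + 32*x^3 - 8*x^2 - 112*x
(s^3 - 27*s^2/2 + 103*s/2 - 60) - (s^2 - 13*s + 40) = s^3 - 29*s^2/2 + 129*s/2 - 100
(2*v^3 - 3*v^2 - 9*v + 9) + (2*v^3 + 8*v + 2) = 4*v^3 - 3*v^2 - v + 11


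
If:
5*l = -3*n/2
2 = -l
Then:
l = -2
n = 20/3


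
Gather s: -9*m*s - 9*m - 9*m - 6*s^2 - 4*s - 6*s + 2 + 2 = -18*m - 6*s^2 + s*(-9*m - 10) + 4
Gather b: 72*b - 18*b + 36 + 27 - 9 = 54*b + 54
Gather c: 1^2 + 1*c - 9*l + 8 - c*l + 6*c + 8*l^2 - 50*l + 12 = c*(7 - l) + 8*l^2 - 59*l + 21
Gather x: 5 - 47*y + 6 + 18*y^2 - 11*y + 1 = 18*y^2 - 58*y + 12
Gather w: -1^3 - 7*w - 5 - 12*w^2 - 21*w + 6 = -12*w^2 - 28*w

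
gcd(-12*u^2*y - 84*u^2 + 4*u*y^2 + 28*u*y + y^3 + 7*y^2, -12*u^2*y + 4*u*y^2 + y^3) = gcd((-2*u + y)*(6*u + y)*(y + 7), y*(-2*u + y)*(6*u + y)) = -12*u^2 + 4*u*y + y^2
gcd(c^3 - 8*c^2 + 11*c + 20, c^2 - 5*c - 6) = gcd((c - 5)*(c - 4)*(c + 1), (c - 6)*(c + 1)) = c + 1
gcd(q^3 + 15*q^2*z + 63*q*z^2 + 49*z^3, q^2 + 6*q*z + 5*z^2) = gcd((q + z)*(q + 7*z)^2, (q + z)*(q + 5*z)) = q + z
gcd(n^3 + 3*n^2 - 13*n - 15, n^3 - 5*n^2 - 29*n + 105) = n^2 + 2*n - 15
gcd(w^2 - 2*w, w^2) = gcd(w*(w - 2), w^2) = w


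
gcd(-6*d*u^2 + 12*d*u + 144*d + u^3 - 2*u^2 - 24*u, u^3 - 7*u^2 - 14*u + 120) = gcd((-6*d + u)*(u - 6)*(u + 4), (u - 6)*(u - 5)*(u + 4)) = u^2 - 2*u - 24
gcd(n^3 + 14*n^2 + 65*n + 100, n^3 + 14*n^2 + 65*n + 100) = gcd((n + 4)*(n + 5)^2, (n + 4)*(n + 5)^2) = n^3 + 14*n^2 + 65*n + 100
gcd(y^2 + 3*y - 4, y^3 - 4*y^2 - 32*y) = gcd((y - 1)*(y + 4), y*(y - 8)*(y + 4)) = y + 4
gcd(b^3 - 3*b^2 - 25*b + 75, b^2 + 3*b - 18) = b - 3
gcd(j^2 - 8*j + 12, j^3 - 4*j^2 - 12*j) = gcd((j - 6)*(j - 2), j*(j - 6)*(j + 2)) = j - 6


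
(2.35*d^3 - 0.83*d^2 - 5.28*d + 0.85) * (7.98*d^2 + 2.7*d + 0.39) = 18.753*d^5 - 0.2784*d^4 - 43.4589*d^3 - 7.7967*d^2 + 0.2358*d + 0.3315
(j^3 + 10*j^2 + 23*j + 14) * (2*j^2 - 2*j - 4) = 2*j^5 + 18*j^4 + 22*j^3 - 58*j^2 - 120*j - 56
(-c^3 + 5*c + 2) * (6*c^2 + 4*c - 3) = -6*c^5 - 4*c^4 + 33*c^3 + 32*c^2 - 7*c - 6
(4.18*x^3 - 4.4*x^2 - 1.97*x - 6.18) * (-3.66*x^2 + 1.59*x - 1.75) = -15.2988*x^5 + 22.7502*x^4 - 7.1008*x^3 + 27.1865*x^2 - 6.3787*x + 10.815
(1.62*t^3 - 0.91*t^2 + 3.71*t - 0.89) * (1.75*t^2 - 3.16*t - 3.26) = 2.835*t^5 - 6.7117*t^4 + 4.0869*t^3 - 10.3145*t^2 - 9.2822*t + 2.9014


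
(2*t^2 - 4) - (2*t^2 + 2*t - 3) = -2*t - 1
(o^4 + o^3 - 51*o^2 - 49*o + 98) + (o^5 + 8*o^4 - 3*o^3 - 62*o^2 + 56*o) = o^5 + 9*o^4 - 2*o^3 - 113*o^2 + 7*o + 98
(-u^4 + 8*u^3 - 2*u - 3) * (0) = 0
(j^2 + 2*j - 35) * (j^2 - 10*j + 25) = j^4 - 8*j^3 - 30*j^2 + 400*j - 875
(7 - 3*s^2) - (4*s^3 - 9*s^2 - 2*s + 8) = -4*s^3 + 6*s^2 + 2*s - 1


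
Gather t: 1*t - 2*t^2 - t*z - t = -2*t^2 - t*z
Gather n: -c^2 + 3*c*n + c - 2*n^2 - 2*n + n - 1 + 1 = -c^2 + c - 2*n^2 + n*(3*c - 1)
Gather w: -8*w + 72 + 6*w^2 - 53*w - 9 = 6*w^2 - 61*w + 63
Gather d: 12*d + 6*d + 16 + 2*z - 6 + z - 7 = 18*d + 3*z + 3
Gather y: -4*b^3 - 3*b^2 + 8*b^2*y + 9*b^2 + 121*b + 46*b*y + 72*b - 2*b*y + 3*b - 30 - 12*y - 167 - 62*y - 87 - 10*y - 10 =-4*b^3 + 6*b^2 + 196*b + y*(8*b^2 + 44*b - 84) - 294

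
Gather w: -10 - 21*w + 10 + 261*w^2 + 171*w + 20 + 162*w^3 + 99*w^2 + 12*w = 162*w^3 + 360*w^2 + 162*w + 20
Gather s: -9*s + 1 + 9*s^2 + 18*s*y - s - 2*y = 9*s^2 + s*(18*y - 10) - 2*y + 1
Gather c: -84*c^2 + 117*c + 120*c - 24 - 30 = -84*c^2 + 237*c - 54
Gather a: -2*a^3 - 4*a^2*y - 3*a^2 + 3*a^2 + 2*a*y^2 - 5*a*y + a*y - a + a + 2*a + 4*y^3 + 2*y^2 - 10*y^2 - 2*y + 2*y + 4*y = -2*a^3 - 4*a^2*y + a*(2*y^2 - 4*y + 2) + 4*y^3 - 8*y^2 + 4*y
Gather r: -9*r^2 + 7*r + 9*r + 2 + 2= -9*r^2 + 16*r + 4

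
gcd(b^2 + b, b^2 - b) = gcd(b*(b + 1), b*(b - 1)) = b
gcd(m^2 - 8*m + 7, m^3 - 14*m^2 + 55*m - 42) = m^2 - 8*m + 7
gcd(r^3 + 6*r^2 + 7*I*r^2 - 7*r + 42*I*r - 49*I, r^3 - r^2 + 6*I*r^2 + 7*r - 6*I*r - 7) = r^2 + r*(-1 + 7*I) - 7*I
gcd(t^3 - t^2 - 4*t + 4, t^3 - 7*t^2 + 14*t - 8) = t^2 - 3*t + 2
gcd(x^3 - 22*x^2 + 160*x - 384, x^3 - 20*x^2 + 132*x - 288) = x^2 - 14*x + 48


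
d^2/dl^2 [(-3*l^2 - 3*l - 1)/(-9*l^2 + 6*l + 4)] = 6*(135*l^3 + 189*l^2 + 54*l + 16)/(729*l^6 - 1458*l^5 + 1080*l^3 - 288*l - 64)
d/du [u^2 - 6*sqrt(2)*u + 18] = 2*u - 6*sqrt(2)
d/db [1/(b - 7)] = -1/(b - 7)^2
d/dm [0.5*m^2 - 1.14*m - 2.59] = 1.0*m - 1.14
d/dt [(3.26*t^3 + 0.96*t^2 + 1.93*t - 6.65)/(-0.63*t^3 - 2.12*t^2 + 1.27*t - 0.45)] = (8.88178419700125e-16*t^5 - 6.3064*t^4 + 10.7122*t^3 - 11.6587*t^2 - 29.06*t + 7.577)/(0.3969*t^6 + 2.6712*t^5 + 2.8942*t^4 - 4.8178*t^3 + 3.5209*t^2 - 1.143*t + 0.2025)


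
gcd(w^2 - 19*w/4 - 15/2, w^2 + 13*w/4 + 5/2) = w + 5/4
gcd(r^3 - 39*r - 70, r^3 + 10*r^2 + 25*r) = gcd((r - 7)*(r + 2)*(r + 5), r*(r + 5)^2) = r + 5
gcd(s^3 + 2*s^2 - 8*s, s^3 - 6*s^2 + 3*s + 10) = s - 2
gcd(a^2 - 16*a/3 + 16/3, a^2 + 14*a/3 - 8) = a - 4/3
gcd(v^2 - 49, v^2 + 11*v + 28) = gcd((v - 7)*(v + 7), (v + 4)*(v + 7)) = v + 7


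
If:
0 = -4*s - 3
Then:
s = -3/4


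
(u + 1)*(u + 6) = u^2 + 7*u + 6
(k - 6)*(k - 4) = k^2 - 10*k + 24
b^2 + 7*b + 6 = (b + 1)*(b + 6)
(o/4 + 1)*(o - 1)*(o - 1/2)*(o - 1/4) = o^4/4 + 9*o^3/16 - 49*o^2/32 + 27*o/32 - 1/8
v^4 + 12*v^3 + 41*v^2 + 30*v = v*(v + 1)*(v + 5)*(v + 6)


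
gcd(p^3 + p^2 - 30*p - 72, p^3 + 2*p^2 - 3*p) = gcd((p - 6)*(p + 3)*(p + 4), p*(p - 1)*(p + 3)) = p + 3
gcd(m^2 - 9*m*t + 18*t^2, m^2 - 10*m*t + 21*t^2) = -m + 3*t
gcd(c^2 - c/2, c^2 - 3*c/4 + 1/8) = c - 1/2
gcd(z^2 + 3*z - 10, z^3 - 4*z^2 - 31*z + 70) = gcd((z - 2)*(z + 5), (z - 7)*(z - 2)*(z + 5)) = z^2 + 3*z - 10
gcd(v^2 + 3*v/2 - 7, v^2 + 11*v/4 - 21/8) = v + 7/2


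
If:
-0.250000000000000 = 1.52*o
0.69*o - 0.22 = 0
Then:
No Solution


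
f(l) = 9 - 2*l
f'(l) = -2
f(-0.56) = 10.12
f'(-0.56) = -2.00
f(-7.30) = 23.60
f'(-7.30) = -2.00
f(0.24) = 8.52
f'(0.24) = -2.00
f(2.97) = 3.06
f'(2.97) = -2.00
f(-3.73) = 16.46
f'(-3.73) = -2.00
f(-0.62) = 10.24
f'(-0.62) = -2.00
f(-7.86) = 24.72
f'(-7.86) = -2.00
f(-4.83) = 18.66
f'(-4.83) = -2.00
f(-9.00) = 27.00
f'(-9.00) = -2.00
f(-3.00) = 15.00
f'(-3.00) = -2.00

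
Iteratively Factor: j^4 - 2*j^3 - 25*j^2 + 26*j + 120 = (j - 5)*(j^3 + 3*j^2 - 10*j - 24) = (j - 5)*(j - 3)*(j^2 + 6*j + 8) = (j - 5)*(j - 3)*(j + 4)*(j + 2)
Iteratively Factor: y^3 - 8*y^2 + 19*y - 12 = (y - 3)*(y^2 - 5*y + 4) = (y - 4)*(y - 3)*(y - 1)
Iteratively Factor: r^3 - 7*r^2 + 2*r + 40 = (r - 4)*(r^2 - 3*r - 10) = (r - 4)*(r + 2)*(r - 5)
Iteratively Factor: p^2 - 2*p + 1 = (p - 1)*(p - 1)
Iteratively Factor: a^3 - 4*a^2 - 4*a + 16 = (a - 2)*(a^2 - 2*a - 8) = (a - 4)*(a - 2)*(a + 2)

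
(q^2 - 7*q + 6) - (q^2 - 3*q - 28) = 34 - 4*q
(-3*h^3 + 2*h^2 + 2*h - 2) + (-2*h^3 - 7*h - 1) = -5*h^3 + 2*h^2 - 5*h - 3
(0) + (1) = 1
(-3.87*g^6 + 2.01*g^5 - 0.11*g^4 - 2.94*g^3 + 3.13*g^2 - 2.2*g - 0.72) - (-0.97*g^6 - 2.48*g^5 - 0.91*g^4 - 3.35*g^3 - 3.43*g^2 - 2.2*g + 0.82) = -2.9*g^6 + 4.49*g^5 + 0.8*g^4 + 0.41*g^3 + 6.56*g^2 - 1.54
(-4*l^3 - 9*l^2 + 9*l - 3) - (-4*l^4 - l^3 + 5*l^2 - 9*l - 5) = 4*l^4 - 3*l^3 - 14*l^2 + 18*l + 2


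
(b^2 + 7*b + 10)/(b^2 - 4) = (b + 5)/(b - 2)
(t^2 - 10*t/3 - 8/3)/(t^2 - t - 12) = (t + 2/3)/(t + 3)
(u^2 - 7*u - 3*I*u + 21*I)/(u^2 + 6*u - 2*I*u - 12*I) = (u^2 - u*(7 + 3*I) + 21*I)/(u^2 + 2*u*(3 - I) - 12*I)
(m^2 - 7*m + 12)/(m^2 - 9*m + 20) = (m - 3)/(m - 5)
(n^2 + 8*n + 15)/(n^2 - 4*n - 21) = (n + 5)/(n - 7)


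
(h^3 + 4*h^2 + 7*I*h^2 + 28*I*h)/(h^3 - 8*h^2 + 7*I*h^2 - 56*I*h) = (h + 4)/(h - 8)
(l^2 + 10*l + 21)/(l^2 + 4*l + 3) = (l + 7)/(l + 1)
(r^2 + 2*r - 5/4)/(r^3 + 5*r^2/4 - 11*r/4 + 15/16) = 4/(4*r - 3)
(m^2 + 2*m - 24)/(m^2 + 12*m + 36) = (m - 4)/(m + 6)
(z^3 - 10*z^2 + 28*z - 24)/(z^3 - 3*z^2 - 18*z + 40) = (z^2 - 8*z + 12)/(z^2 - z - 20)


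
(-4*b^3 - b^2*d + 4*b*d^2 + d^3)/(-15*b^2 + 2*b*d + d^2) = (-4*b^3 - b^2*d + 4*b*d^2 + d^3)/(-15*b^2 + 2*b*d + d^2)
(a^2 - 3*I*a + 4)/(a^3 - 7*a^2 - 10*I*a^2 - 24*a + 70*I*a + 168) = (a + I)/(a^2 - a*(7 + 6*I) + 42*I)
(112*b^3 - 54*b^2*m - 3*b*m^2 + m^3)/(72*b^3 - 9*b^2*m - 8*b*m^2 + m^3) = (14*b^2 - 5*b*m - m^2)/(9*b^2 - m^2)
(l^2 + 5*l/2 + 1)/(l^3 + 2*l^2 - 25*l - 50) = (l + 1/2)/(l^2 - 25)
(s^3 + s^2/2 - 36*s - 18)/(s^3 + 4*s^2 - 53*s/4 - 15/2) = 2*(s - 6)/(2*s - 5)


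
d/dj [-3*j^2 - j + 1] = -6*j - 1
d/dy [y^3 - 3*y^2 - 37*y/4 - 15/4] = 3*y^2 - 6*y - 37/4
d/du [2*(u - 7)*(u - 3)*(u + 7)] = 6*u^2 - 12*u - 98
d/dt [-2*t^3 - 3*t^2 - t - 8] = -6*t^2 - 6*t - 1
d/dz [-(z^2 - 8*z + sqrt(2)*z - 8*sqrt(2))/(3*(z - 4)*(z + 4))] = (-8*z^2 + sqrt(2)*z^2 - 16*sqrt(2)*z + 32*z - 128 + 16*sqrt(2))/(3*(z^4 - 32*z^2 + 256))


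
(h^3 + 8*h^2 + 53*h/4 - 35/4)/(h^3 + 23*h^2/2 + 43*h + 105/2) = (h - 1/2)/(h + 3)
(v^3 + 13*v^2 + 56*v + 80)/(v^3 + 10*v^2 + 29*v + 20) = (v + 4)/(v + 1)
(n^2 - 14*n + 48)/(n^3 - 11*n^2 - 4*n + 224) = (n - 6)/(n^2 - 3*n - 28)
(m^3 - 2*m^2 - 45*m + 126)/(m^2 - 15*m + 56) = (m^3 - 2*m^2 - 45*m + 126)/(m^2 - 15*m + 56)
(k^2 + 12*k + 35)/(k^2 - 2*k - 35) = (k + 7)/(k - 7)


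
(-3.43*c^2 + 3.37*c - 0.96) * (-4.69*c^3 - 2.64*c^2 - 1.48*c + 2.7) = 16.0867*c^5 - 6.7501*c^4 + 0.682*c^3 - 11.7142*c^2 + 10.5198*c - 2.592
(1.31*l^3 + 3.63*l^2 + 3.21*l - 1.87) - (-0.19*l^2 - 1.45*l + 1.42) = 1.31*l^3 + 3.82*l^2 + 4.66*l - 3.29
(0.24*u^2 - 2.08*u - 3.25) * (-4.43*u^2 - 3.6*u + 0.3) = -1.0632*u^4 + 8.3504*u^3 + 21.9575*u^2 + 11.076*u - 0.975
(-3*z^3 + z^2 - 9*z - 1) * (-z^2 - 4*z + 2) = 3*z^5 + 11*z^4 - z^3 + 39*z^2 - 14*z - 2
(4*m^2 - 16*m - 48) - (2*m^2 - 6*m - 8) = 2*m^2 - 10*m - 40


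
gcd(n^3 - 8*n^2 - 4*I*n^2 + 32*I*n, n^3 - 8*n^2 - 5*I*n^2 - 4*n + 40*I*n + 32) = n^2 + n*(-8 - 4*I) + 32*I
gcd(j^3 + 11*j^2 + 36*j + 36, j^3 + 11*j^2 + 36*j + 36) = j^3 + 11*j^2 + 36*j + 36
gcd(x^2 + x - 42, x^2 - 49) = x + 7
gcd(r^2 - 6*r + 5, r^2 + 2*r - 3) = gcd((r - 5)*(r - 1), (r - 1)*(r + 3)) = r - 1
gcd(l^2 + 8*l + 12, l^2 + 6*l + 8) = l + 2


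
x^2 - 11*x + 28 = (x - 7)*(x - 4)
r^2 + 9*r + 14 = (r + 2)*(r + 7)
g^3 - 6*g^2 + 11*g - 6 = (g - 3)*(g - 2)*(g - 1)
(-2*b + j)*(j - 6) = -2*b*j + 12*b + j^2 - 6*j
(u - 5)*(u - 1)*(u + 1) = u^3 - 5*u^2 - u + 5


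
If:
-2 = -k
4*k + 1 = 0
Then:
No Solution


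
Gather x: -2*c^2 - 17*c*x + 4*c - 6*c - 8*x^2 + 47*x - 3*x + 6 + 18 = -2*c^2 - 2*c - 8*x^2 + x*(44 - 17*c) + 24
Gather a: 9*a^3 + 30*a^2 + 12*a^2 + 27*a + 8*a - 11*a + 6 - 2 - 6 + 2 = 9*a^3 + 42*a^2 + 24*a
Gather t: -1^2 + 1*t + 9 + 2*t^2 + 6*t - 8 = 2*t^2 + 7*t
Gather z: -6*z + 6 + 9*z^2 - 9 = 9*z^2 - 6*z - 3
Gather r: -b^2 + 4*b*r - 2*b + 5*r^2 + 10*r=-b^2 - 2*b + 5*r^2 + r*(4*b + 10)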